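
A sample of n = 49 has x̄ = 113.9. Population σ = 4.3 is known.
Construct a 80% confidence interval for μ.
(113.11, 114.69)

z-interval (σ known):
z* = 1.282 for 80% confidence

Margin of error = z* · σ/√n = 1.282 · 4.3/√49 = 0.79

CI: (113.9 - 0.79, 113.9 + 0.79) = (113.11, 114.69)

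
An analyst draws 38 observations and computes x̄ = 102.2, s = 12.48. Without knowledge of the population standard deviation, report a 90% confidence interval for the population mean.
(98.78, 105.62)

t-interval (σ unknown):
df = n - 1 = 37
t* = 1.687 for 90% confidence

Margin of error = t* · s/√n = 1.687 · 12.48/√38 = 3.42

CI: (98.78, 105.62)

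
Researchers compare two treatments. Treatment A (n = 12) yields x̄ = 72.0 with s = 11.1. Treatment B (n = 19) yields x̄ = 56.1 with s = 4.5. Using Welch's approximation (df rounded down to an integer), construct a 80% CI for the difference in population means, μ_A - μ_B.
(11.36, 20.44)

Difference: x̄₁ - x̄₂ = 15.90
SE = √(s₁²/n₁ + s₂²/n₂) = √(11.1²/12 + 4.5²/19) = 3.3665
df = 13.31 → 13 (Welch–Satterthwaite, rounded down)
t* = 1.350

CI: 15.90 ± 1.350 · 3.3665 = 15.90 ± 4.54 = (11.36, 20.44)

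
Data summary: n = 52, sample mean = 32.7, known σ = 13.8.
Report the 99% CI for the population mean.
(27.77, 37.63)

z-interval (σ known):
z* = 2.576 for 99% confidence

Margin of error = z* · σ/√n = 2.576 · 13.8/√52 = 4.93

CI: (32.7 - 4.93, 32.7 + 4.93) = (27.77, 37.63)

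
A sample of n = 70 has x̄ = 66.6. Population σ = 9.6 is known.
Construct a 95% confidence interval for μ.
(64.35, 68.85)

z-interval (σ known):
z* = 1.960 for 95% confidence

Margin of error = z* · σ/√n = 1.960 · 9.6/√70 = 2.25

CI: (66.6 - 2.25, 66.6 + 2.25) = (64.35, 68.85)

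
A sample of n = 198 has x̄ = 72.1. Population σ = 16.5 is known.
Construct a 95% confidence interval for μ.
(69.80, 74.40)

z-interval (σ known):
z* = 1.960 for 95% confidence

Margin of error = z* · σ/√n = 1.960 · 16.5/√198 = 2.30

CI: (72.1 - 2.30, 72.1 + 2.30) = (69.80, 74.40)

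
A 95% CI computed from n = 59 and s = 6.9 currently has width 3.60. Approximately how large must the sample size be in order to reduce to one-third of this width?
n ≈ 531

CI width ∝ 1/√n
To reduce width by factor 3, need √n to grow by 3 → need 3² = 9 times as many samples.

Current: n = 59, width = 3.60
New: n = 531, width ≈ 1.18

Width reduced by factor of 3.60/1.18 = 3.05.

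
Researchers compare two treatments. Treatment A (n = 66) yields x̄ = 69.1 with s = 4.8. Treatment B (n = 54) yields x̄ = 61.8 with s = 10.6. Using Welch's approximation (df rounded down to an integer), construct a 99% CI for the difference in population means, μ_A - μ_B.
(3.17, 11.43)

Difference: x̄₁ - x̄₂ = 7.30
SE = √(s₁²/n₁ + s₂²/n₂) = √(4.8²/66 + 10.6²/54) = 1.5588
df = 70.65 → 70 (Welch–Satterthwaite, rounded down)
t* = 2.648

CI: 7.30 ± 2.648 · 1.5588 = 7.30 ± 4.13 = (3.17, 11.43)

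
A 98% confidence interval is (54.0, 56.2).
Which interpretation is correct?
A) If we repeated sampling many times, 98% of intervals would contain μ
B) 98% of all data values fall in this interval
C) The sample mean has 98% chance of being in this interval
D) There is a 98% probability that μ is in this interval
A

A) Correct — this is the frequentist long-run coverage interpretation.
B) Wrong — a CI is about the parameter μ, not individual data values.
C) Wrong — x̄ is observed and sits in the interval by construction.
D) Wrong — μ is fixed; the randomness lives in the interval, not in μ.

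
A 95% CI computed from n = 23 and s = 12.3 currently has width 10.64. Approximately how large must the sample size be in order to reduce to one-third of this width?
n ≈ 207

CI width ∝ 1/√n
To reduce width by factor 3, need √n to grow by 3 → need 3² = 9 times as many samples.

Current: n = 23, width = 10.64
New: n = 207, width ≈ 3.37

Width reduced by factor of 10.64/3.37 = 3.16.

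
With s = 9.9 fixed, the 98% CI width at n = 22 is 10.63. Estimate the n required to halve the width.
n ≈ 88

CI width ∝ 1/√n
To reduce width by factor 2, need √n to grow by 2 → need 2² = 4 times as many samples.

Current: n = 22, width = 10.63
New: n = 88, width ≈ 5.00

Width reduced by factor of 10.63/5.00 = 2.13.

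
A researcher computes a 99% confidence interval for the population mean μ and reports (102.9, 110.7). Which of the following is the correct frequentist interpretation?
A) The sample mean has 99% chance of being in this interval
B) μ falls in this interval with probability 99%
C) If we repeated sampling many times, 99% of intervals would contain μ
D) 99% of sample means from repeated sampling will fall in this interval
C

A) Wrong — x̄ is observed and sits in the interval by construction.
B) Wrong — μ is fixed; the randomness lives in the interval, not in μ.
C) Correct — this is the frequentist long-run coverage interpretation.
D) Wrong — coverage applies to intervals containing μ, not to future x̄ values.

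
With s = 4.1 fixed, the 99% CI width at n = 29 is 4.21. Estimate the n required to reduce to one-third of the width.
n ≈ 261

CI width ∝ 1/√n
To reduce width by factor 3, need √n to grow by 3 → need 3² = 9 times as many samples.

Current: n = 29, width = 4.21
New: n = 261, width ≈ 1.32

Width reduced by factor of 4.21/1.32 = 3.19.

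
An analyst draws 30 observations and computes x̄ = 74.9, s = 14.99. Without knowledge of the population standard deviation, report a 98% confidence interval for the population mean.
(68.16, 81.64)

t-interval (σ unknown):
df = n - 1 = 29
t* = 2.462 for 98% confidence

Margin of error = t* · s/√n = 2.462 · 14.99/√30 = 6.74

CI: (68.16, 81.64)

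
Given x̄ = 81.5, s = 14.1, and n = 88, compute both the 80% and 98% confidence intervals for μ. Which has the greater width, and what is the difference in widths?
98% CI is wider by 3.24

df = 87
80% CI: t* = 1.291, (79.56, 83.44), width = 2 · t* · s/√n = 3.88
98% CI: t* = 2.370, (77.94, 85.06), width = 2 · t* · s/√n = 7.12

The 98% CI is wider by 7.12 - 3.88 = 3.24.
Higher confidence requires a wider interval.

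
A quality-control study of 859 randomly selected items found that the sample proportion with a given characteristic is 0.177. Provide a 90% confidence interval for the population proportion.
(0.156, 0.198)

Proportion CI:
SE = √(p̂(1-p̂)/n) = √(0.177 · 0.823 / 859) = 0.01302

z* = 1.645
Margin = z* · SE = 1.645 · 0.01302 = 0.0214

CI: 0.177 ± 0.0214 = (0.156, 0.198)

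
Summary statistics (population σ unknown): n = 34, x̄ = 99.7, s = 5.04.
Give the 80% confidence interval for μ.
(98.57, 100.83)

t-interval (σ unknown):
df = n - 1 = 33
t* = 1.308 for 80% confidence

Margin of error = t* · s/√n = 1.308 · 5.04/√34 = 1.13

CI: (98.57, 100.83)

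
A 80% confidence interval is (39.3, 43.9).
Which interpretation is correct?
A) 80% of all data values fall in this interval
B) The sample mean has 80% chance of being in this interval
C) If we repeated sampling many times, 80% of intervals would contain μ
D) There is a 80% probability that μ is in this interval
C

A) Wrong — a CI is about the parameter μ, not individual data values.
B) Wrong — x̄ is observed and sits in the interval by construction.
C) Correct — this is the frequentist long-run coverage interpretation.
D) Wrong — μ is fixed; the randomness lives in the interval, not in μ.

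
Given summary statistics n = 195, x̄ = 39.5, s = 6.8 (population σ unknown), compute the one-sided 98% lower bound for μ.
μ ≥ 38.49

Lower bound (one-sided):
t* = 2.068 (one-sided for 98%)
Lower bound = x̄ - t* · s/√n = 39.5 - 2.068 · 6.8/√195 = 38.49

We are 98% confident that μ ≥ 38.49.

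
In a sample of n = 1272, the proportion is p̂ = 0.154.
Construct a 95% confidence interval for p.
(0.134, 0.174)

Proportion CI:
SE = √(p̂(1-p̂)/n) = √(0.154 · 0.846 / 1272) = 0.01012

z* = 1.960
Margin = z* · SE = 1.960 · 0.01012 = 0.0198

CI: 0.154 ± 0.0198 = (0.134, 0.174)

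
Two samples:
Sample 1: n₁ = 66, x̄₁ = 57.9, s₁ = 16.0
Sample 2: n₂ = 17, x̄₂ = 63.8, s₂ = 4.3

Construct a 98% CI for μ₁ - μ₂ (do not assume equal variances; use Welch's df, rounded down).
(-11.19, -0.61)

Difference: x̄₁ - x̄₂ = -5.90
SE = √(s₁²/n₁ + s₂²/n₂) = √(16.0²/66 + 4.3²/17) = 2.2285
df = 80.77 → 80 (Welch–Satterthwaite, rounded down)
t* = 2.374

CI: -5.90 ± 2.374 · 2.2285 = -5.90 ± 5.29 = (-11.19, -0.61)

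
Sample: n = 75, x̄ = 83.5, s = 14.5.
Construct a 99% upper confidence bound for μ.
μ ≤ 87.48

Upper bound (one-sided):
t* = 2.378 (one-sided for 99%)
Upper bound = x̄ + t* · s/√n = 83.5 + 2.378 · 14.5/√75 = 87.48

We are 99% confident that μ ≤ 87.48.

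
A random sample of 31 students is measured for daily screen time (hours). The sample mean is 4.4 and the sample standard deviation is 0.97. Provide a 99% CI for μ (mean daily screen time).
(3.92, 4.88)

t-interval (σ unknown):
df = n - 1 = 30
t* = 2.750 for 99% confidence

Margin of error = t* · s/√n = 2.750 · 0.97/√31 = 0.48

CI: (3.92, 4.88)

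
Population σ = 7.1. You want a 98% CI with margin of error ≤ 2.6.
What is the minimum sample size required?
n ≥ 41

For margin E ≤ 2.6:
n ≥ (z* · σ / E)²
n ≥ (2.326 · 7.1 / 2.6)²
n ≥ 40.34

Minimum n = 41 (rounding up)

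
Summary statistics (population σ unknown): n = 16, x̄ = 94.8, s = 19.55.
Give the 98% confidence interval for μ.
(82.08, 107.52)

t-interval (σ unknown):
df = n - 1 = 15
t* = 2.602 for 98% confidence

Margin of error = t* · s/√n = 2.602 · 19.55/√16 = 12.72

CI: (82.08, 107.52)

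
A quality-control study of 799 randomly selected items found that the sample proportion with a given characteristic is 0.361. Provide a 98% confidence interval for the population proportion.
(0.321, 0.401)

Proportion CI:
SE = √(p̂(1-p̂)/n) = √(0.361 · 0.639 / 799) = 0.01699

z* = 2.326
Margin = z* · SE = 2.326 · 0.01699 = 0.0395

CI: 0.361 ± 0.0395 = (0.321, 0.401)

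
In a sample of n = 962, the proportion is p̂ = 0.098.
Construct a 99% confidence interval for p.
(0.073, 0.123)

Proportion CI:
SE = √(p̂(1-p̂)/n) = √(0.098 · 0.902 / 962) = 0.00959

z* = 2.576
Margin = z* · SE = 2.576 · 0.00959 = 0.0247

CI: 0.098 ± 0.0247 = (0.073, 0.123)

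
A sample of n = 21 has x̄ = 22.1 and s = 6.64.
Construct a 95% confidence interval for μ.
(19.08, 25.12)

t-interval (σ unknown):
df = n - 1 = 20
t* = 2.086 for 95% confidence

Margin of error = t* · s/√n = 2.086 · 6.64/√21 = 3.02

CI: (19.08, 25.12)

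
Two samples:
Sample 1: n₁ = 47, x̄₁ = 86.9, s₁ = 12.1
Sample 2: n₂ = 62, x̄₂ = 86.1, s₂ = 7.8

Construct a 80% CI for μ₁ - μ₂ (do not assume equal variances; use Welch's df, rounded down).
(-1.82, 3.42)

Difference: x̄₁ - x̄₂ = 0.80
SE = √(s₁²/n₁ + s₂²/n₂) = √(12.1²/47 + 7.8²/62) = 2.0240
df = 74.01 → 74 (Welch–Satterthwaite, rounded down)
t* = 1.293

CI: 0.80 ± 1.293 · 2.0240 = 0.80 ± 2.62 = (-1.82, 3.42)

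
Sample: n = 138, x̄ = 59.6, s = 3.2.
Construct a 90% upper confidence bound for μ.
μ ≤ 59.95

Upper bound (one-sided):
t* = 1.288 (one-sided for 90%)
Upper bound = x̄ + t* · s/√n = 59.6 + 1.288 · 3.2/√138 = 59.95

We are 90% confident that μ ≤ 59.95.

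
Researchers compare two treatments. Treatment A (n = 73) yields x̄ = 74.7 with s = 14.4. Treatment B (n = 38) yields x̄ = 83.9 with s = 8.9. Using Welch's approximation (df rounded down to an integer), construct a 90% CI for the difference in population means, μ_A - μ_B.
(-12.88, -5.52)

Difference: x̄₁ - x̄₂ = -9.20
SE = √(s₁²/n₁ + s₂²/n₂) = √(14.4²/73 + 8.9²/38) = 2.2192
df = 105.69 → 105 (Welch–Satterthwaite, rounded down)
t* = 1.659

CI: -9.20 ± 1.659 · 2.2192 = -9.20 ± 3.68 = (-12.88, -5.52)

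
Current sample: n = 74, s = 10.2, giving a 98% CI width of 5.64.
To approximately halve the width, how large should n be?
n ≈ 296

CI width ∝ 1/√n
To reduce width by factor 2, need √n to grow by 2 → need 2² = 4 times as many samples.

Current: n = 74, width = 5.64
New: n = 296, width ≈ 2.77

Width reduced by factor of 5.64/2.77 = 2.04.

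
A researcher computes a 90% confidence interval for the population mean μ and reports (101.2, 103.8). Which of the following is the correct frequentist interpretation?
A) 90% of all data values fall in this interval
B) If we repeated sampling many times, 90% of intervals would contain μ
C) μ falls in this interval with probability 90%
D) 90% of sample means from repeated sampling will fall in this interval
B

A) Wrong — a CI is about the parameter μ, not individual data values.
B) Correct — this is the frequentist long-run coverage interpretation.
C) Wrong — μ is fixed; the randomness lives in the interval, not in μ.
D) Wrong — coverage applies to intervals containing μ, not to future x̄ values.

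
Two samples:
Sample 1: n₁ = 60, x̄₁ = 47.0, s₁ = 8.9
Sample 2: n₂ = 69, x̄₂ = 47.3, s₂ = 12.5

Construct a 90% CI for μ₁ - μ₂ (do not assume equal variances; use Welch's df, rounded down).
(-3.44, 2.84)

Difference: x̄₁ - x̄₂ = -0.30
SE = √(s₁²/n₁ + s₂²/n₂) = √(8.9²/60 + 12.5²/69) = 1.8933
df = 122.44 → 122 (Welch–Satterthwaite, rounded down)
t* = 1.657

CI: -0.30 ± 1.657 · 1.8933 = -0.30 ± 3.14 = (-3.44, 2.84)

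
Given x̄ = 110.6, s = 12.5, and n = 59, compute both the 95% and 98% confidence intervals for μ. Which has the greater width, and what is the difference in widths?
98% CI is wider by 1.27

df = 58
95% CI: t* = 2.002, (107.34, 113.86), width = 2 · t* · s/√n = 6.52
98% CI: t* = 2.392, (106.71, 114.49), width = 2 · t* · s/√n = 7.79

The 98% CI is wider by 7.79 - 6.52 = 1.27.
Higher confidence requires a wider interval.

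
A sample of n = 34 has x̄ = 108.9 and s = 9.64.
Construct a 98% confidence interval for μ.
(104.86, 112.94)

t-interval (σ unknown):
df = n - 1 = 33
t* = 2.445 for 98% confidence

Margin of error = t* · s/√n = 2.445 · 9.64/√34 = 4.04

CI: (104.86, 112.94)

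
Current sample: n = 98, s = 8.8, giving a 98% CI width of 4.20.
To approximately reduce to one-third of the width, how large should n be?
n ≈ 882

CI width ∝ 1/√n
To reduce width by factor 3, need √n to grow by 3 → need 3² = 9 times as many samples.

Current: n = 98, width = 4.20
New: n = 882, width ≈ 1.38

Width reduced by factor of 4.20/1.38 = 3.04.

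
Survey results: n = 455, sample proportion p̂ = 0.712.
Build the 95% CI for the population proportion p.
(0.670, 0.754)

Proportion CI:
SE = √(p̂(1-p̂)/n) = √(0.712 · 0.288 / 455) = 0.02123

z* = 1.960
Margin = z* · SE = 1.960 · 0.02123 = 0.0416

CI: 0.712 ± 0.0416 = (0.670, 0.754)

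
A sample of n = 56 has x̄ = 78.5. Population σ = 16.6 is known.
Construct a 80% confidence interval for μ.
(75.66, 81.34)

z-interval (σ known):
z* = 1.282 for 80% confidence

Margin of error = z* · σ/√n = 1.282 · 16.6/√56 = 2.84

CI: (78.5 - 2.84, 78.5 + 2.84) = (75.66, 81.34)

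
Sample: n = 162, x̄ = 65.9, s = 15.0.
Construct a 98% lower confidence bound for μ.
μ ≥ 63.46

Lower bound (one-sided):
t* = 2.071 (one-sided for 98%)
Lower bound = x̄ - t* · s/√n = 65.9 - 2.071 · 15.0/√162 = 63.46

We are 98% confident that μ ≥ 63.46.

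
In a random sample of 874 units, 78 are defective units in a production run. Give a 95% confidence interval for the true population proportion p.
(0.070, 0.108)

Proportion CI:
p̂ = 78/874 = 0.08924
SE = √(p̂(1-p̂)/n) = √(0.08924 · 0.91076 / 874) = 0.00964

z* = 1.960
Margin = z* · SE = 1.960 · 0.00964 = 0.0189

CI: 0.08924 ± 0.0189 = (0.070, 0.108)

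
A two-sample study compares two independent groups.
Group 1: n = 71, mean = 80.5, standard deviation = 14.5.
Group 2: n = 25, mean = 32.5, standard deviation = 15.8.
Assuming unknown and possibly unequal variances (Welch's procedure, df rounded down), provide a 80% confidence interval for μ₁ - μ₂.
(43.31, 52.69)

Difference: x̄₁ - x̄₂ = 48.00
SE = √(s₁²/n₁ + s₂²/n₂) = √(14.5²/71 + 15.8²/25) = 3.5982
df = 39.16 → 39 (Welch–Satterthwaite, rounded down)
t* = 1.304

CI: 48.00 ± 1.304 · 3.5982 = 48.00 ± 4.69 = (43.31, 52.69)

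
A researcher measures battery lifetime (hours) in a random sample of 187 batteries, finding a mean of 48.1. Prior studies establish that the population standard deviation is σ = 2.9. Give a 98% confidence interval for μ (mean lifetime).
(47.61, 48.59)

z-interval (σ known):
z* = 2.326 for 98% confidence

Margin of error = z* · σ/√n = 2.326 · 2.9/√187 = 0.49

CI: (48.1 - 0.49, 48.1 + 0.49) = (47.61, 48.59)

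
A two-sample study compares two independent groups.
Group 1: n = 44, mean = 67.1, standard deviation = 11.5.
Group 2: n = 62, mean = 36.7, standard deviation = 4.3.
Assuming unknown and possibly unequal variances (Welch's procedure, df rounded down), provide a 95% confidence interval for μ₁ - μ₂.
(26.75, 34.05)

Difference: x̄₁ - x̄₂ = 30.40
SE = √(s₁²/n₁ + s₂²/n₂) = √(11.5²/44 + 4.3²/62) = 1.8177
df = 51.60 → 51 (Welch–Satterthwaite, rounded down)
t* = 2.008

CI: 30.40 ± 2.008 · 1.8177 = 30.40 ± 3.65 = (26.75, 34.05)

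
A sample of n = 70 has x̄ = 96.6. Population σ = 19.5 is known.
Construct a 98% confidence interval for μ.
(91.18, 102.02)

z-interval (σ known):
z* = 2.326 for 98% confidence

Margin of error = z* · σ/√n = 2.326 · 19.5/√70 = 5.42

CI: (96.6 - 5.42, 96.6 + 5.42) = (91.18, 102.02)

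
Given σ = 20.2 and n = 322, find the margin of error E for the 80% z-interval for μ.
Margin of error = 1.44

Margin of error = z* · σ/√n
= 1.282 · 20.2/√322
= 1.282 · 20.2/17.9444
= 1.44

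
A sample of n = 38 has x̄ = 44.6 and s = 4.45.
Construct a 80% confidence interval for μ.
(43.66, 45.54)

t-interval (σ unknown):
df = n - 1 = 37
t* = 1.305 for 80% confidence

Margin of error = t* · s/√n = 1.305 · 4.45/√38 = 0.94

CI: (43.66, 45.54)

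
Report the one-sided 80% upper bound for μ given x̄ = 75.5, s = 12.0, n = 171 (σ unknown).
μ ≤ 76.27

Upper bound (one-sided):
t* = 0.844 (one-sided for 80%)
Upper bound = x̄ + t* · s/√n = 75.5 + 0.844 · 12.0/√171 = 76.27

We are 80% confident that μ ≤ 76.27.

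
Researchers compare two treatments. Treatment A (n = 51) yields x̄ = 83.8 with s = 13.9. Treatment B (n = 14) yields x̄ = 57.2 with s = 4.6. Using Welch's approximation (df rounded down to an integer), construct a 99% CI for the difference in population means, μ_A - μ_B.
(20.48, 32.72)

Difference: x̄₁ - x̄₂ = 26.60
SE = √(s₁²/n₁ + s₂²/n₂) = √(13.9²/51 + 4.6²/14) = 2.3021
df = 60.70 → 60 (Welch–Satterthwaite, rounded down)
t* = 2.660

CI: 26.60 ± 2.660 · 2.3021 = 26.60 ± 6.12 = (20.48, 32.72)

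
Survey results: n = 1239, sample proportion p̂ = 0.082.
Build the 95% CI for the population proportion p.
(0.067, 0.097)

Proportion CI:
SE = √(p̂(1-p̂)/n) = √(0.082 · 0.918 / 1239) = 0.00779

z* = 1.960
Margin = z* · SE = 1.960 · 0.00779 = 0.0153

CI: 0.082 ± 0.0153 = (0.067, 0.097)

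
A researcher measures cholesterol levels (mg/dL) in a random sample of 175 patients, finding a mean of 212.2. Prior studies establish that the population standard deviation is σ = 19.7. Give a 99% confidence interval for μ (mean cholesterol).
(208.36, 216.04)

z-interval (σ known):
z* = 2.576 for 99% confidence

Margin of error = z* · σ/√n = 2.576 · 19.7/√175 = 3.84

CI: (212.2 - 3.84, 212.2 + 3.84) = (208.36, 216.04)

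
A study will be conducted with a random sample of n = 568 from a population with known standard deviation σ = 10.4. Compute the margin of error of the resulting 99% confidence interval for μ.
Margin of error = 1.12

Margin of error = z* · σ/√n
= 2.576 · 10.4/√568
= 2.576 · 10.4/23.8328
= 1.12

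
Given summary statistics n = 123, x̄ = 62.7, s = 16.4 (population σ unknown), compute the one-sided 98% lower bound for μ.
μ ≥ 59.63

Lower bound (one-sided):
t* = 2.076 (one-sided for 98%)
Lower bound = x̄ - t* · s/√n = 62.7 - 2.076 · 16.4/√123 = 59.63

We are 98% confident that μ ≥ 59.63.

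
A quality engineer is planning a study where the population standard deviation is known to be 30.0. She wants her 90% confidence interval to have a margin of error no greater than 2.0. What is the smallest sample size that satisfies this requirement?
n ≥ 609

For margin E ≤ 2.0:
n ≥ (z* · σ / E)²
n ≥ (1.645 · 30.0 / 2.0)²
n ≥ 608.86

Minimum n = 609 (rounding up)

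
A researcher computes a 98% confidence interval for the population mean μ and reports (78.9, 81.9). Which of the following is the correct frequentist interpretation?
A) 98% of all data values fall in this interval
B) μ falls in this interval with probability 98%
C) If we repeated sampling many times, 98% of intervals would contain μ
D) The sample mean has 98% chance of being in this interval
C

A) Wrong — a CI is about the parameter μ, not individual data values.
B) Wrong — μ is fixed; the randomness lives in the interval, not in μ.
C) Correct — this is the frequentist long-run coverage interpretation.
D) Wrong — x̄ is observed and sits in the interval by construction.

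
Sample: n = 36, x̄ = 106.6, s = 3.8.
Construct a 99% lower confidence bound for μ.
μ ≥ 105.06

Lower bound (one-sided):
t* = 2.438 (one-sided for 99%)
Lower bound = x̄ - t* · s/√n = 106.6 - 2.438 · 3.8/√36 = 105.06

We are 99% confident that μ ≥ 105.06.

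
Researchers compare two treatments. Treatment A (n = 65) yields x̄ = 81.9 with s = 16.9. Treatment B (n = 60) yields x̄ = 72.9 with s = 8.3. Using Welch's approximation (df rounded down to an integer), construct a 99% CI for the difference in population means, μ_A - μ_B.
(2.81, 15.19)

Difference: x̄₁ - x̄₂ = 9.00
SE = √(s₁²/n₁ + s₂²/n₂) = √(16.9²/65 + 8.3²/60) = 2.3542
df = 94.80 → 94 (Welch–Satterthwaite, rounded down)
t* = 2.629

CI: 9.00 ± 2.629 · 2.3542 = 9.00 ± 6.19 = (2.81, 15.19)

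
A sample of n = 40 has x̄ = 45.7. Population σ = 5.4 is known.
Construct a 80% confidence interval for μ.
(44.61, 46.79)

z-interval (σ known):
z* = 1.282 for 80% confidence

Margin of error = z* · σ/√n = 1.282 · 5.4/√40 = 1.09

CI: (45.7 - 1.09, 45.7 + 1.09) = (44.61, 46.79)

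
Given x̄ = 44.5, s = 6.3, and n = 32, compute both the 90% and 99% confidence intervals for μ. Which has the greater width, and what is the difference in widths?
99% CI is wider by 2.33

df = 31
90% CI: t* = 1.696, (42.61, 46.39), width = 2 · t* · s/√n = 3.78
99% CI: t* = 2.744, (41.44, 47.56), width = 2 · t* · s/√n = 6.11

The 99% CI is wider by 6.11 - 3.78 = 2.33.
Higher confidence requires a wider interval.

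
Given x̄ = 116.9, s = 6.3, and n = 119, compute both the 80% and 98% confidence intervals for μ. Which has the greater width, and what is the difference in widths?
98% CI is wider by 1.23

df = 118
80% CI: t* = 1.289, (116.16, 117.64), width = 2 · t* · s/√n = 1.49
98% CI: t* = 2.358, (115.54, 118.26), width = 2 · t* · s/√n = 2.72

The 98% CI is wider by 2.72 - 1.49 = 1.23.
Higher confidence requires a wider interval.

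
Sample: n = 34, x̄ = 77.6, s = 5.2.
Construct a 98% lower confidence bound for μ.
μ ≥ 75.69

Lower bound (one-sided):
t* = 2.138 (one-sided for 98%)
Lower bound = x̄ - t* · s/√n = 77.6 - 2.138 · 5.2/√34 = 75.69

We are 98% confident that μ ≥ 75.69.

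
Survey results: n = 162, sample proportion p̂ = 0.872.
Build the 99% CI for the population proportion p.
(0.804, 0.940)

Proportion CI:
SE = √(p̂(1-p̂)/n) = √(0.872 · 0.128 / 162) = 0.02625

z* = 2.576
Margin = z* · SE = 2.576 · 0.02625 = 0.0676

CI: 0.872 ± 0.0676 = (0.804, 0.940)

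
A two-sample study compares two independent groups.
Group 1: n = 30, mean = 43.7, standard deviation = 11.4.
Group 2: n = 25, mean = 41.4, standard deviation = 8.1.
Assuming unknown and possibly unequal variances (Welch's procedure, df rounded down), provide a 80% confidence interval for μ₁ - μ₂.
(-1.12, 5.72)

Difference: x̄₁ - x̄₂ = 2.30
SE = √(s₁²/n₁ + s₂²/n₂) = √(11.4²/30 + 8.1²/25) = 2.6375
df = 51.81 → 51 (Welch–Satterthwaite, rounded down)
t* = 1.298

CI: 2.30 ± 1.298 · 2.6375 = 2.30 ± 3.42 = (-1.12, 5.72)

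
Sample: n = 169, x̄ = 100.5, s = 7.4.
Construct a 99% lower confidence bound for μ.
μ ≥ 99.16

Lower bound (one-sided):
t* = 2.349 (one-sided for 99%)
Lower bound = x̄ - t* · s/√n = 100.5 - 2.349 · 7.4/√169 = 99.16

We are 99% confident that μ ≥ 99.16.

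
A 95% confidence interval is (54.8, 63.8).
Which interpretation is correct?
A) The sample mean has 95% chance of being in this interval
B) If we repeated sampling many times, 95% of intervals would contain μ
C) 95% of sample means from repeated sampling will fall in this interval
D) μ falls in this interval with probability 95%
B

A) Wrong — x̄ is observed and sits in the interval by construction.
B) Correct — this is the frequentist long-run coverage interpretation.
C) Wrong — coverage applies to intervals containing μ, not to future x̄ values.
D) Wrong — μ is fixed; the randomness lives in the interval, not in μ.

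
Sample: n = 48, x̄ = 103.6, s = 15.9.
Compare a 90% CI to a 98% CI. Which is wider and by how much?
98% CI is wider by 3.35

df = 47
90% CI: t* = 1.678, (99.75, 107.45), width = 2 · t* · s/√n = 7.70
98% CI: t* = 2.408, (98.07, 109.13), width = 2 · t* · s/√n = 11.05

The 98% CI is wider by 11.05 - 7.70 = 3.35.
Higher confidence requires a wider interval.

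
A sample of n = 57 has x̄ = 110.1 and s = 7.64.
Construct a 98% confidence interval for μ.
(107.68, 112.52)

t-interval (σ unknown):
df = n - 1 = 56
t* = 2.395 for 98% confidence

Margin of error = t* · s/√n = 2.395 · 7.64/√57 = 2.42

CI: (107.68, 112.52)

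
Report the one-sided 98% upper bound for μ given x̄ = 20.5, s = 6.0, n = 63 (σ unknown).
μ ≤ 22.09

Upper bound (one-sided):
t* = 2.098 (one-sided for 98%)
Upper bound = x̄ + t* · s/√n = 20.5 + 2.098 · 6.0/√63 = 22.09

We are 98% confident that μ ≤ 22.09.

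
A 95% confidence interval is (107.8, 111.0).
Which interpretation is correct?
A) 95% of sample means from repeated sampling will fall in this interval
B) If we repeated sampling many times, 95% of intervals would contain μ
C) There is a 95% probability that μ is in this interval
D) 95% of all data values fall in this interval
B

A) Wrong — coverage applies to intervals containing μ, not to future x̄ values.
B) Correct — this is the frequentist long-run coverage interpretation.
C) Wrong — μ is fixed; the randomness lives in the interval, not in μ.
D) Wrong — a CI is about the parameter μ, not individual data values.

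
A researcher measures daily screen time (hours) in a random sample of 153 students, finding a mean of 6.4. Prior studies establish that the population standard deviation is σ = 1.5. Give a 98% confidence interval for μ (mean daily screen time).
(6.12, 6.68)

z-interval (σ known):
z* = 2.326 for 98% confidence

Margin of error = z* · σ/√n = 2.326 · 1.5/√153 = 0.28

CI: (6.4 - 0.28, 6.4 + 0.28) = (6.12, 6.68)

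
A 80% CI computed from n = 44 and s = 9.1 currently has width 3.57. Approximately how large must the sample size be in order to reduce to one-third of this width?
n ≈ 396

CI width ∝ 1/√n
To reduce width by factor 3, need √n to grow by 3 → need 3² = 9 times as many samples.

Current: n = 44, width = 3.57
New: n = 396, width ≈ 1.17

Width reduced by factor of 3.57/1.17 = 3.05.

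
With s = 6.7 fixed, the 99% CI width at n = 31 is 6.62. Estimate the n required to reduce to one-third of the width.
n ≈ 279

CI width ∝ 1/√n
To reduce width by factor 3, need √n to grow by 3 → need 3² = 9 times as many samples.

Current: n = 31, width = 6.62
New: n = 279, width ≈ 2.08

Width reduced by factor of 6.62/2.08 = 3.18.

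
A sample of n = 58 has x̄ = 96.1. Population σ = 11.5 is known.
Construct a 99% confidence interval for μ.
(92.21, 99.99)

z-interval (σ known):
z* = 2.576 for 99% confidence

Margin of error = z* · σ/√n = 2.576 · 11.5/√58 = 3.89

CI: (96.1 - 3.89, 96.1 + 3.89) = (92.21, 99.99)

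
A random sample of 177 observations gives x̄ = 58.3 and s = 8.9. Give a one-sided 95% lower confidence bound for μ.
μ ≥ 57.19

Lower bound (one-sided):
t* = 1.654 (one-sided for 95%)
Lower bound = x̄ - t* · s/√n = 58.3 - 1.654 · 8.9/√177 = 57.19

We are 95% confident that μ ≥ 57.19.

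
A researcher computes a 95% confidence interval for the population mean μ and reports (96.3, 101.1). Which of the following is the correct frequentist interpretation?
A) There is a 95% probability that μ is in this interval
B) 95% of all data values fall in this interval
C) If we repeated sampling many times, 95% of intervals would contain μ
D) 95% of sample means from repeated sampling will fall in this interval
C

A) Wrong — μ is fixed; the randomness lives in the interval, not in μ.
B) Wrong — a CI is about the parameter μ, not individual data values.
C) Correct — this is the frequentist long-run coverage interpretation.
D) Wrong — coverage applies to intervals containing μ, not to future x̄ values.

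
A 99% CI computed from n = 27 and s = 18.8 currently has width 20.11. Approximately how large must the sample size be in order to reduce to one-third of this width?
n ≈ 243

CI width ∝ 1/√n
To reduce width by factor 3, need √n to grow by 3 → need 3² = 9 times as many samples.

Current: n = 27, width = 20.11
New: n = 243, width ≈ 6.26

Width reduced by factor of 20.11/6.26 = 3.21.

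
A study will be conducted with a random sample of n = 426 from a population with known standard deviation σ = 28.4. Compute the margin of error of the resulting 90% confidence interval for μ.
Margin of error = 2.26

Margin of error = z* · σ/√n
= 1.645 · 28.4/√426
= 1.645 · 28.4/20.6398
= 2.26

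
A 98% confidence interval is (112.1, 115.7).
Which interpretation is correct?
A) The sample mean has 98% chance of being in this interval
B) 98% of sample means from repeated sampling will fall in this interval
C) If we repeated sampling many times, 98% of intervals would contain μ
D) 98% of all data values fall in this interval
C

A) Wrong — x̄ is observed and sits in the interval by construction.
B) Wrong — coverage applies to intervals containing μ, not to future x̄ values.
C) Correct — this is the frequentist long-run coverage interpretation.
D) Wrong — a CI is about the parameter μ, not individual data values.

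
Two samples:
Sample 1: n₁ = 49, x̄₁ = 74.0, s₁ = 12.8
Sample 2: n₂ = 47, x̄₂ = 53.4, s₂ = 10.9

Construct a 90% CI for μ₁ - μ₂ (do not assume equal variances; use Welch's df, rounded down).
(16.57, 24.63)

Difference: x̄₁ - x̄₂ = 20.60
SE = √(s₁²/n₁ + s₂²/n₂) = √(12.8²/49 + 10.9²/47) = 2.4231
df = 92.72 → 92 (Welch–Satterthwaite, rounded down)
t* = 1.662

CI: 20.60 ± 1.662 · 2.4231 = 20.60 ± 4.03 = (16.57, 24.63)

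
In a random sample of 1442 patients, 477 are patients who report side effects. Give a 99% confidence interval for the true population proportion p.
(0.299, 0.363)

Proportion CI:
p̂ = 477/1442 = 0.33079
SE = √(p̂(1-p̂)/n) = √(0.33079 · 0.66921 / 1442) = 0.01239

z* = 2.576
Margin = z* · SE = 2.576 · 0.01239 = 0.0319

CI: 0.33079 ± 0.0319 = (0.299, 0.363)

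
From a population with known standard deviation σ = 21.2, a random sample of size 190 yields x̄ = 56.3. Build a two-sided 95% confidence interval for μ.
(53.29, 59.31)

z-interval (σ known):
z* = 1.960 for 95% confidence

Margin of error = z* · σ/√n = 1.960 · 21.2/√190 = 3.01

CI: (56.3 - 3.01, 56.3 + 3.01) = (53.29, 59.31)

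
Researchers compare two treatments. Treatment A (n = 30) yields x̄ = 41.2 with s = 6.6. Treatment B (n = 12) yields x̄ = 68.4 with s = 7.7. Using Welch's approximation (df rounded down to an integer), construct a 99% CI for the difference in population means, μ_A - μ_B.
(-34.53, -19.87)

Difference: x̄₁ - x̄₂ = -27.20
SE = √(s₁²/n₁ + s₂²/n₂) = √(6.6²/30 + 7.7²/12) = 2.5284
df = 17.83 → 17 (Welch–Satterthwaite, rounded down)
t* = 2.898

CI: -27.20 ± 2.898 · 2.5284 = -27.20 ± 7.33 = (-34.53, -19.87)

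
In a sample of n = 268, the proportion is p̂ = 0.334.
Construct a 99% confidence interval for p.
(0.260, 0.408)

Proportion CI:
SE = √(p̂(1-p̂)/n) = √(0.334 · 0.666 / 268) = 0.02881

z* = 2.576
Margin = z* · SE = 2.576 · 0.02881 = 0.0742

CI: 0.334 ± 0.0742 = (0.260, 0.408)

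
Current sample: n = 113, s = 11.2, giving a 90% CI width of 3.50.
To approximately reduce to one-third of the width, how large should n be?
n ≈ 1017

CI width ∝ 1/√n
To reduce width by factor 3, need √n to grow by 3 → need 3² = 9 times as many samples.

Current: n = 113, width = 3.50
New: n = 1017, width ≈ 1.16

Width reduced by factor of 3.50/1.16 = 3.02.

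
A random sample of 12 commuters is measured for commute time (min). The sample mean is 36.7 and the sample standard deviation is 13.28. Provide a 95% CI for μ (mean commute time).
(28.26, 45.14)

t-interval (σ unknown):
df = n - 1 = 11
t* = 2.201 for 95% confidence

Margin of error = t* · s/√n = 2.201 · 13.28/√12 = 8.44

CI: (28.26, 45.14)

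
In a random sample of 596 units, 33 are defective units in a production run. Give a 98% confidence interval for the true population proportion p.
(0.034, 0.077)

Proportion CI:
p̂ = 33/596 = 0.05537
SE = √(p̂(1-p̂)/n) = √(0.05537 · 0.94463 / 596) = 0.00937

z* = 2.326
Margin = z* · SE = 2.326 · 0.00937 = 0.0218

CI: 0.05537 ± 0.0218 = (0.034, 0.077)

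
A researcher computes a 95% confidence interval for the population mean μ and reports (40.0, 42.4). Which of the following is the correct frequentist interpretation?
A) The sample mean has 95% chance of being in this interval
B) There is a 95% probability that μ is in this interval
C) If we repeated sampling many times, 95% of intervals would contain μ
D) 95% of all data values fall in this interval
C

A) Wrong — x̄ is observed and sits in the interval by construction.
B) Wrong — μ is fixed; the randomness lives in the interval, not in μ.
C) Correct — this is the frequentist long-run coverage interpretation.
D) Wrong — a CI is about the parameter μ, not individual data values.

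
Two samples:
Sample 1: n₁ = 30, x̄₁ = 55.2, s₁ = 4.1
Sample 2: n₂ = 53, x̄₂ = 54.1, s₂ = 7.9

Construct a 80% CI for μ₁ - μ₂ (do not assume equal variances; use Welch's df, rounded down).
(-0.60, 2.80)

Difference: x̄₁ - x̄₂ = 1.10
SE = √(s₁²/n₁ + s₂²/n₂) = √(4.1²/30 + 7.9²/53) = 1.3183
df = 80.56 → 80 (Welch–Satterthwaite, rounded down)
t* = 1.292

CI: 1.10 ± 1.292 · 1.3183 = 1.10 ± 1.70 = (-0.60, 2.80)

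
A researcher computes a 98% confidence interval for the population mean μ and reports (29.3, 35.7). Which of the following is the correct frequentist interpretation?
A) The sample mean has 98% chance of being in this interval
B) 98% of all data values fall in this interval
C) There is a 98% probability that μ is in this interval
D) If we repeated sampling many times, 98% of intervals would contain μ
D

A) Wrong — x̄ is observed and sits in the interval by construction.
B) Wrong — a CI is about the parameter μ, not individual data values.
C) Wrong — μ is fixed; the randomness lives in the interval, not in μ.
D) Correct — this is the frequentist long-run coverage interpretation.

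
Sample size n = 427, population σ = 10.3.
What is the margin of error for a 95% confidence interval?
Margin of error = 0.98

Margin of error = z* · σ/√n
= 1.960 · 10.3/√427
= 1.960 · 10.3/20.6640
= 0.98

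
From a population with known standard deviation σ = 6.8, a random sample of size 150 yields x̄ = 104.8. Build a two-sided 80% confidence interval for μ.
(104.09, 105.51)

z-interval (σ known):
z* = 1.282 for 80% confidence

Margin of error = z* · σ/√n = 1.282 · 6.8/√150 = 0.71

CI: (104.8 - 0.71, 104.8 + 0.71) = (104.09, 105.51)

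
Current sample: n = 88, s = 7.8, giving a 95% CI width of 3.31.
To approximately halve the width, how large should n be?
n ≈ 352

CI width ∝ 1/√n
To reduce width by factor 2, need √n to grow by 2 → need 2² = 4 times as many samples.

Current: n = 88, width = 3.31
New: n = 352, width ≈ 1.64

Width reduced by factor of 3.31/1.64 = 2.02.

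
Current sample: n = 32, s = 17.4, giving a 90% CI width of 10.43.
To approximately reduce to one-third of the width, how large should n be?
n ≈ 288

CI width ∝ 1/√n
To reduce width by factor 3, need √n to grow by 3 → need 3² = 9 times as many samples.

Current: n = 32, width = 10.43
New: n = 288, width ≈ 3.38

Width reduced by factor of 10.43/3.38 = 3.09.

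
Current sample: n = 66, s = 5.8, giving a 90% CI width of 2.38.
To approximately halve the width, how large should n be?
n ≈ 264

CI width ∝ 1/√n
To reduce width by factor 2, need √n to grow by 2 → need 2² = 4 times as many samples.

Current: n = 66, width = 2.38
New: n = 264, width ≈ 1.18

Width reduced by factor of 2.38/1.18 = 2.02.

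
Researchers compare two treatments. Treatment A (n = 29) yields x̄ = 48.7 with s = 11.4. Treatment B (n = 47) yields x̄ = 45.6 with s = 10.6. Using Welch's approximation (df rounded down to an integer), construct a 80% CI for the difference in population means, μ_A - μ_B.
(-0.30, 6.50)

Difference: x̄₁ - x̄₂ = 3.10
SE = √(s₁²/n₁ + s₂²/n₂) = √(11.4²/29 + 10.6²/47) = 2.6215
df = 56.12 → 56 (Welch–Satterthwaite, rounded down)
t* = 1.297

CI: 3.10 ± 1.297 · 2.6215 = 3.10 ± 3.40 = (-0.30, 6.50)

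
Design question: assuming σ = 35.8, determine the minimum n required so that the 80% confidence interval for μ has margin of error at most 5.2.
n ≥ 78

For margin E ≤ 5.2:
n ≥ (z* · σ / E)²
n ≥ (1.282 · 35.8 / 5.2)²
n ≥ 77.90

Minimum n = 78 (rounding up)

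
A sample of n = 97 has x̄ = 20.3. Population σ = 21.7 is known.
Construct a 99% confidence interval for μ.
(14.62, 25.98)

z-interval (σ known):
z* = 2.576 for 99% confidence

Margin of error = z* · σ/√n = 2.576 · 21.7/√97 = 5.68

CI: (20.3 - 5.68, 20.3 + 5.68) = (14.62, 25.98)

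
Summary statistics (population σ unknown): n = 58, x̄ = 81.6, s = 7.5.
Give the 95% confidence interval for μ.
(79.63, 83.57)

t-interval (σ unknown):
df = n - 1 = 57
t* = 2.002 for 95% confidence

Margin of error = t* · s/√n = 2.002 · 7.5/√58 = 1.97

CI: (79.63, 83.57)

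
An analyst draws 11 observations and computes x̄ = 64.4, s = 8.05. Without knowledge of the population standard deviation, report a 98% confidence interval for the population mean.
(57.69, 71.11)

t-interval (σ unknown):
df = n - 1 = 10
t* = 2.764 for 98% confidence

Margin of error = t* · s/√n = 2.764 · 8.05/√11 = 6.71

CI: (57.69, 71.11)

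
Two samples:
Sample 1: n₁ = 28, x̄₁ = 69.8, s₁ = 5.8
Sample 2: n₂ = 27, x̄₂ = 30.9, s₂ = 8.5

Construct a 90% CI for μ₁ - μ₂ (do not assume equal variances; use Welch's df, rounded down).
(35.59, 42.21)

Difference: x̄₁ - x̄₂ = 38.90
SE = √(s₁²/n₁ + s₂²/n₂) = √(5.8²/28 + 8.5²/27) = 1.9691
df = 45.71 → 45 (Welch–Satterthwaite, rounded down)
t* = 1.679

CI: 38.90 ± 1.679 · 1.9691 = 38.90 ± 3.31 = (35.59, 42.21)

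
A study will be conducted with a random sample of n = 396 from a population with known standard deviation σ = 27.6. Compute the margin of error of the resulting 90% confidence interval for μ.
Margin of error = 2.28

Margin of error = z* · σ/√n
= 1.645 · 27.6/√396
= 1.645 · 27.6/19.8997
= 2.28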